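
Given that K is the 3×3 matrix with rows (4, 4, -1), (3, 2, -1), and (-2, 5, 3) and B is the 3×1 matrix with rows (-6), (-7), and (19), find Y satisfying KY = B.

K is on the left of Y, so left-multiply by K⁻¹: Y = K⁻¹B.
det K = -3; the adjugate gives K⁻¹ = [[-11/3, 17/3, 2/3], [7/3, -10/3, -1/3], [-19/3, 28/3, 4/3]].
Y = K⁻¹B = [[-11/3, 17/3, 2/3], [7/3, -10/3, -1/3], [-19/3, 28/3, 4/3]] · [[-6], [-7], [19]] = [[-5], [3], [-2]].

Y = [[-5], [3], [-2]]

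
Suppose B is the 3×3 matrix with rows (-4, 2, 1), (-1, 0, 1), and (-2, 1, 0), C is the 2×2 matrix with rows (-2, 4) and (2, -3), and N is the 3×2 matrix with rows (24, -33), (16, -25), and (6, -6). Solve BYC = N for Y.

Y = [[-2, -4], [-1, -2], [-3, 3]]

Left-multiply by B⁻¹ and right-multiply by C⁻¹: Y = B⁻¹NC⁻¹.
det B = -1; the adjugate gives B⁻¹ = [[1, -1, -2], [2, -2, -3], [1, 0, -2]].
det C = -2, so C⁻¹ = [[3/2, 2], [1, 1]].
B⁻¹N = [[-4, 4], [-2, 2], [12, -21]].
Y = (B⁻¹N)C⁻¹ = [[-2, -4], [-1, -2], [-3, 3]].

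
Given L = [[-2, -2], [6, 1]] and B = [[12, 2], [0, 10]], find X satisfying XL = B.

X = [[0, 2], [-6, -2]]

Right-multiplying both sides by L⁻¹ gives X = BL⁻¹.
L has determinant 10; L⁻¹ = [[1/10, 1/5], [-3/5, -1/5]].
X = BL⁻¹ = [[12, 2], [0, 10]] · [[1/10, 1/5], [-3/5, -1/5]] = [[0, 2], [-6, -2]].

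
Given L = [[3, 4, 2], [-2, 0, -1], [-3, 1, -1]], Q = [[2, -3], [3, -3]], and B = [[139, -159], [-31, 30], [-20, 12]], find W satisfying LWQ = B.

W = [[-2, 5], [5, 4], [3, 1]]

W = L⁻¹BQ⁻¹ (apply L⁻¹ on the left and Q⁻¹ on the right).
det L = 3, so L⁻¹ = [[1/3, 2, -4/3], [1/3, 1, -1/3], [-2/3, -5, 8/3]].
det Q = 3; the adjugate gives Q⁻¹ = [[-1, 1], [-1, 2/3]].
L⁻¹B = [[11, -9], [22, -27], [9, -12]].
W = (L⁻¹B)Q⁻¹ = [[-2, 5], [5, 4], [3, 1]].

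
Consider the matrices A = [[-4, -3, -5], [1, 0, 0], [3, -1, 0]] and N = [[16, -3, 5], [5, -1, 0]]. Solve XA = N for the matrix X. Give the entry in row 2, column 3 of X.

1

Right-multiplying both sides by A⁻¹ gives X = NA⁻¹.
det A = 5; the adjugate gives A⁻¹ = [[0, 1, 0], [0, 3, -1], [-1/5, -13/5, 3/5]].
X = NA⁻¹ = [[16, -3, 5], [5, -1, 0]] · [[0, 1, 0], [0, 3, -1], [-1/5, -13/5, 3/5]] = [[-1, -6, 6], [0, 2, 1]].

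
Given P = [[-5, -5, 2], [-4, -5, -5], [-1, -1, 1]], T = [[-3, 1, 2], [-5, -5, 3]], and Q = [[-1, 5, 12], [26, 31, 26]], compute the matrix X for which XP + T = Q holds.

XP = Q − T = [[2, 4, 10], [31, 36, 23]].
P is on the right of X, so right-multiply by P⁻¹: X = (Q − T)P⁻¹.
det P = 3, so P⁻¹ = [[-10/3, 1, 35/3], [3, -1, -11], [-1/3, 0, 5/3]].
X = (Q − T)P⁻¹ = [[2, -2, -4], [-3, -5, 4]].

X = [[2, -2, -4], [-3, -5, 4]]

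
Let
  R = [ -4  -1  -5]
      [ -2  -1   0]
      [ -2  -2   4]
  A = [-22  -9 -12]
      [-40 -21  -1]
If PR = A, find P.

Since R sits to the right of P, P = AR⁻¹.
R has determinant -2; R⁻¹ = [[2, -7, 5/2], [-4, 13, -5], [-1, 3, -1]].
P = AR⁻¹ = [[-22, -9, -12], [-40, -21, -1]] · [[2, -7, 5/2], [-4, 13, -5], [-1, 3, -1]] = [[4, 1, 2], [5, 4, 6]].

P = [[4, 1, 2], [5, 4, 6]]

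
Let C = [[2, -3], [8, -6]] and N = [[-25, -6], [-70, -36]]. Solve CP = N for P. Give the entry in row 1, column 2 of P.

-6

C is on the left of P, so left-multiply by C⁻¹: P = C⁻¹N.
C has determinant 12; C⁻¹ = [[-1/2, 1/4], [-2/3, 1/6]].
P = C⁻¹N = [[-1/2, 1/4], [-2/3, 1/6]] · [[-25, -6], [-70, -36]] = [[-5, -6], [5, -2]].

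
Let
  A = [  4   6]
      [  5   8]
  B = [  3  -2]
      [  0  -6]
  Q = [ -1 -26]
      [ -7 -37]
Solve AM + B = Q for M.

AM = Q − B = [[-4, -24], [-7, -31]].
Left-multiplying both sides by A⁻¹ gives M = A⁻¹(Q − B).
det A = 2; the adjugate gives A⁻¹ = [[4, -3], [-5/2, 2]].
M = A⁻¹(Q − B) = [[5, -3], [-4, -2]].

M = [[5, -3], [-4, -2]]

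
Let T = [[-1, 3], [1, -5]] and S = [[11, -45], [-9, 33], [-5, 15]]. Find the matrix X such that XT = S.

T is on the right of X, so right-multiply by T⁻¹: X = ST⁻¹.
det T = 2, so T⁻¹ = [[-5/2, -3/2], [-1/2, -1/2]].
X = ST⁻¹ = [[11, -45], [-9, 33], [-5, 15]] · [[-5/2, -3/2], [-1/2, -1/2]] = [[-5, 6], [6, -3], [5, 0]].

X = [[-5, 6], [6, -3], [5, 0]]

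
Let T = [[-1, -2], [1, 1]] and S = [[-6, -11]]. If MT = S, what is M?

Since T sits to the right of M, M = ST⁻¹.
det T = 1; the adjugate gives T⁻¹ = [[1, 2], [-1, -1]].
M = ST⁻¹ = [[-6, -11]] · [[1, 2], [-1, -1]] = [[5, -1]].

M = [[5, -1]]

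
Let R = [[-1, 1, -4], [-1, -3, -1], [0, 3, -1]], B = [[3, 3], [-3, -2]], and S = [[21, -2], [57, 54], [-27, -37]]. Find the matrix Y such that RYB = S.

Y = [[-5, 5], [-5, -2], [4, 4]]

Left-multiply by R⁻¹ and right-multiply by B⁻¹: Y = R⁻¹SB⁻¹.
det R = 5, so R⁻¹ = [[6/5, -11/5, -13/5], [-1/5, 1/5, 3/5], [-3/5, 3/5, 4/5]].
B has determinant 3; B⁻¹ = [[-2/3, -1], [1, 1]].
R⁻¹S = [[-30, -25], [-9, -11], [0, 4]].
Y = (R⁻¹S)B⁻¹ = [[-5, 5], [-5, -2], [4, 4]].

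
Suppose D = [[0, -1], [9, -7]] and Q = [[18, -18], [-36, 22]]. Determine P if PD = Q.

P = [[4, 2], [6, -4]]

Since D sits to the right of P, P = QD⁻¹.
det D = 9, so D⁻¹ = [[-7/9, 1/9], [-1, 0]].
P = QD⁻¹ = [[18, -18], [-36, 22]] · [[-7/9, 1/9], [-1, 0]] = [[4, 2], [6, -4]].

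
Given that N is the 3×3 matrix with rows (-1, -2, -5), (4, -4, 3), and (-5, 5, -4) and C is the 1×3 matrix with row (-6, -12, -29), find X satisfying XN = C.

Since N sits to the right of X, X = CN⁻¹.
det N = -3, so N⁻¹ = [[-1/3, 11, 26/3], [-1/3, 7, 17/3], [0, -5, -4]].
X = CN⁻¹ = [[-6, -12, -29]] · [[-1/3, 11, 26/3], [-1/3, 7, 17/3], [0, -5, -4]] = [[6, -5, -4]].

X = [[6, -5, -4]]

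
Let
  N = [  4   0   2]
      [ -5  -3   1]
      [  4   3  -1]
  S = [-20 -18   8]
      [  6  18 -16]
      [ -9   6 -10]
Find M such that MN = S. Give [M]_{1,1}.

Since N sits to the right of M, M = SN⁻¹.
det N = -6; the adjugate gives N⁻¹ = [[0, -1, -1], [1/6, 2, 7/3], [1/2, 2, 2]].
M = SN⁻¹ = [[-20, -18, 8], [6, 18, -16], [-9, 6, -10]] · [[0, -1, -1], [1/6, 2, 7/3], [1/2, 2, 2]] = [[1, 0, -6], [-5, -2, 4], [-4, 1, 3]].

1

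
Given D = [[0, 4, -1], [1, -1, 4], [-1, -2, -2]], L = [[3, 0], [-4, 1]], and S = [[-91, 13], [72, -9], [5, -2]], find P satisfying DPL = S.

Isolating P: multiply by D⁻¹ from the left and L⁻¹ from the right, so P = D⁻¹SL⁻¹.
det D = -5; the adjugate gives D⁻¹ = [[-2, -2, -3], [2/5, 1/5, 1/5], [3/5, 4/5, 4/5]].
det L = 3, so L⁻¹ = [[1/3, 0], [4/3, 1]].
D⁻¹S = [[23, -2], [-21, 3], [7, -1]].
P = (D⁻¹S)L⁻¹ = [[5, -2], [-3, 3], [1, -1]].

P = [[5, -2], [-3, 3], [1, -1]]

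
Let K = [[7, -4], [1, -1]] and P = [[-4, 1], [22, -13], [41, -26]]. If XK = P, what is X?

X = [[-1, 3], [3, 1], [5, 6]]

Right-multiplying both sides by K⁻¹ gives X = PK⁻¹.
K has determinant -3; K⁻¹ = [[1/3, -4/3], [1/3, -7/3]].
X = PK⁻¹ = [[-4, 1], [22, -13], [41, -26]] · [[1/3, -4/3], [1/3, -7/3]] = [[-1, 3], [3, 1], [5, 6]].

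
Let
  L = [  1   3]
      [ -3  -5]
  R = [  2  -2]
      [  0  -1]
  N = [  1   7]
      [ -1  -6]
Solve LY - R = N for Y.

LY = N + R = [[3, 5], [-1, -7]].
Left-multiplying both sides by L⁻¹ gives Y = L⁻¹(N + R).
det L = 4, so L⁻¹ = [[-5/4, -3/4], [3/4, 1/4]].
Y = L⁻¹(N + R) = [[-3, -1], [2, 2]].

Y = [[-3, -1], [2, 2]]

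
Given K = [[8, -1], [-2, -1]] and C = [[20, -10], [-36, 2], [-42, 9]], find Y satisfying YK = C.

Y = [[4, 6], [-4, 2], [-6, -3]]

Since K sits to the right of Y, Y = CK⁻¹.
det K = -10; the adjugate gives K⁻¹ = [[1/10, -1/10], [-1/5, -4/5]].
Y = CK⁻¹ = [[20, -10], [-36, 2], [-42, 9]] · [[1/10, -1/10], [-1/5, -4/5]] = [[4, 6], [-4, 2], [-6, -3]].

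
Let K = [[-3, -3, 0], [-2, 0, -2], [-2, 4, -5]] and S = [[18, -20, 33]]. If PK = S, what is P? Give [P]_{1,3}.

-5

K is on the right of P, so right-multiply by K⁻¹: P = SK⁻¹.
K has determinant -6; K⁻¹ = [[-4/3, 5/2, -1], [1, -5/2, 1], [4/3, -3, 1]].
P = SK⁻¹ = [[18, -20, 33]] · [[-4/3, 5/2, -1], [1, -5/2, 1], [4/3, -3, 1]] = [[0, -4, -5]].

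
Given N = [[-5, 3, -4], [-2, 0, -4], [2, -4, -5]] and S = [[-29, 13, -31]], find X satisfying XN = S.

X = [[3, 6, -1]]

Since N sits to the right of X, X = SN⁻¹.
det N = -6; the adjugate gives N⁻¹ = [[8/3, -31/6, 2], [3, -11/2, 2], [-4/3, 7/3, -1]].
X = SN⁻¹ = [[-29, 13, -31]] · [[8/3, -31/6, 2], [3, -11/2, 2], [-4/3, 7/3, -1]] = [[3, 6, -1]].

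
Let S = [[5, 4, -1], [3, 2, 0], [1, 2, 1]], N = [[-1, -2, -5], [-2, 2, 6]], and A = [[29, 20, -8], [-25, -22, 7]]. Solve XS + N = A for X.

X = [[3, 5, 0], [-5, 2, -4]]

XS = A − N = [[30, 22, -3], [-23, -24, 1]].
S is on the right of X, so right-multiply by S⁻¹: X = (A − N)S⁻¹.
det S = -6; the adjugate gives S⁻¹ = [[-1/3, 1, -1/3], [1/2, -1, 1/2], [-2/3, 1, 1/3]].
X = (A − N)S⁻¹ = [[3, 5, 0], [-5, 2, -4]].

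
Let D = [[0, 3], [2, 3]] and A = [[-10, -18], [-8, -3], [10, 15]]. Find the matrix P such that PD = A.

Right-multiplying both sides by D⁻¹ gives P = AD⁻¹.
D has determinant -6; D⁻¹ = [[-1/2, 1/2], [1/3, 0]].
P = AD⁻¹ = [[-10, -18], [-8, -3], [10, 15]] · [[-1/2, 1/2], [1/3, 0]] = [[-1, -5], [3, -4], [0, 5]].

P = [[-1, -5], [3, -4], [0, 5]]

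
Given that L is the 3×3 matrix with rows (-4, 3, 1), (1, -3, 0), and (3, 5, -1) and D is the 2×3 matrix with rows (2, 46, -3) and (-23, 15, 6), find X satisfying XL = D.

X = [[2, -5, 5], [6, 1, 0]]

Right-multiplying both sides by L⁻¹ gives X = DL⁻¹.
det L = 5; the adjugate gives L⁻¹ = [[3/5, 8/5, 3/5], [1/5, 1/5, 1/5], [14/5, 29/5, 9/5]].
X = DL⁻¹ = [[2, 46, -3], [-23, 15, 6]] · [[3/5, 8/5, 3/5], [1/5, 1/5, 1/5], [14/5, 29/5, 9/5]] = [[2, -5, 5], [6, 1, 0]].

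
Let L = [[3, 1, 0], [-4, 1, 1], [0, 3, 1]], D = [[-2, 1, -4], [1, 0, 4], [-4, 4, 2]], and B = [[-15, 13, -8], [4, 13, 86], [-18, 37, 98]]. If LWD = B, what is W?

W = [[5, 2, -1], [-2, 5, 3], [-1, -3, 2]]

Left-multiply by L⁻¹ and right-multiply by D⁻¹: W = L⁻¹BD⁻¹.
det L = -2, so L⁻¹ = [[1, 1/2, -1/2], [-2, -3/2, 3/2], [6, 9/2, -7/2]].
D has determinant -2; D⁻¹ = [[8, 9, -2], [9, 10, -2], [-2, -2, 1/2]].
L⁻¹B = [[-4, 1, -14], [-3, 10, 34], [-9, 7, -4]].
W = (L⁻¹B)D⁻¹ = [[5, 2, -1], [-2, 5, 3], [-1, -3, 2]].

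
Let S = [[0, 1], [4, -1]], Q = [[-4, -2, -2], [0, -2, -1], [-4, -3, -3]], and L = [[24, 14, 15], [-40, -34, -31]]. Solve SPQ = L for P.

P = [[0, 1, 1], [-2, 1, -4]]

Left-multiply by S⁻¹ and right-multiply by Q⁻¹: P = S⁻¹LQ⁻¹.
det S = -4; the adjugate gives S⁻¹ = [[1/4, 1/4], [1, 0]].
Q has determinant -4; Q⁻¹ = [[-3/4, 0, 1/2], [-1, -1, 1], [2, 1, -2]].
S⁻¹L = [[-4, -5, -4], [24, 14, 15]].
P = (S⁻¹L)Q⁻¹ = [[0, 1, 1], [-2, 1, -4]].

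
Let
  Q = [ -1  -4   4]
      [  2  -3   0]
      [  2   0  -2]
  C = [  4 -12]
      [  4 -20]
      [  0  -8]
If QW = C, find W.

W = [[-4, -4], [-4, 4], [-4, 0]]

Q is on the left of W, so left-multiply by Q⁻¹: W = Q⁻¹C.
Q has determinant 2; Q⁻¹ = [[3, -4, 6], [2, -3, 4], [3, -4, 11/2]].
W = Q⁻¹C = [[3, -4, 6], [2, -3, 4], [3, -4, 11/2]] · [[4, -12], [4, -20], [0, -8]] = [[-4, -4], [-4, 4], [-4, 0]].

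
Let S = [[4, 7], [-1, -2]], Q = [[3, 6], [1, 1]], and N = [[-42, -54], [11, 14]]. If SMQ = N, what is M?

Left-multiply by S⁻¹ and right-multiply by Q⁻¹: M = S⁻¹NQ⁻¹.
S has determinant -1; S⁻¹ = [[2, 7], [-1, -4]].
det Q = -3; the adjugate gives Q⁻¹ = [[-1/3, 2], [1/3, -1]].
S⁻¹N = [[-7, -10], [-2, -2]].
M = (S⁻¹N)Q⁻¹ = [[-1, -4], [0, -2]].

M = [[-1, -4], [0, -2]]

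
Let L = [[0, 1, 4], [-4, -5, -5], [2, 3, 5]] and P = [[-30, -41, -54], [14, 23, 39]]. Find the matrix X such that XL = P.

Since L sits to the right of X, X = PL⁻¹.
L has determinant 2; L⁻¹ = [[-5, 7/2, 15/2], [5, -4, -8], [-1, 1, 2]].
X = PL⁻¹ = [[-30, -41, -54], [14, 23, 39]] · [[-5, 7/2, 15/2], [5, -4, -8], [-1, 1, 2]] = [[-1, 5, -5], [6, -4, -1]].

X = [[-1, 5, -5], [6, -4, -1]]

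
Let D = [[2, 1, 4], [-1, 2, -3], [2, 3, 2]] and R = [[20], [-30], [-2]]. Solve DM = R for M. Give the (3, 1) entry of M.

5

Left-multiplying both sides by D⁻¹ gives M = D⁻¹R.
det D = -6, so D⁻¹ = [[-13/6, -5/3, 11/6], [2/3, 2/3, -1/3], [7/6, 2/3, -5/6]].
M = D⁻¹R = [[-13/6, -5/3, 11/6], [2/3, 2/3, -1/3], [7/6, 2/3, -5/6]] · [[20], [-30], [-2]] = [[3], [-6], [5]].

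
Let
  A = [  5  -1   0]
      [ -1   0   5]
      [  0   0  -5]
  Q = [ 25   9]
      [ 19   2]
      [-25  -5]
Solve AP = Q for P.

P = [[6, 3], [5, 6], [5, 1]]

A is on the left of P, so left-multiply by A⁻¹: P = A⁻¹Q.
det A = 5, so A⁻¹ = [[0, -1, -1], [-1, -5, -5], [0, 0, -1/5]].
P = A⁻¹Q = [[0, -1, -1], [-1, -5, -5], [0, 0, -1/5]] · [[25, 9], [19, 2], [-25, -5]] = [[6, 3], [5, 6], [5, 1]].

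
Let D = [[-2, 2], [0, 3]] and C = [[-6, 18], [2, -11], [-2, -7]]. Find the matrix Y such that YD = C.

Y = [[3, 4], [-1, -3], [1, -3]]

D is on the right of Y, so right-multiply by D⁻¹: Y = CD⁻¹.
det D = -6; the adjugate gives D⁻¹ = [[-1/2, 1/3], [0, 1/3]].
Y = CD⁻¹ = [[-6, 18], [2, -11], [-2, -7]] · [[-1/2, 1/3], [0, 1/3]] = [[3, 4], [-1, -3], [1, -3]].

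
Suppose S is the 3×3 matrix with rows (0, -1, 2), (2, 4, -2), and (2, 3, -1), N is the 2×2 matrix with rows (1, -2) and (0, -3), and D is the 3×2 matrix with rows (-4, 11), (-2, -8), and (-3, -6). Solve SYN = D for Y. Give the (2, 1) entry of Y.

Left-multiply by S⁻¹ and right-multiply by N⁻¹: Y = S⁻¹DN⁻¹.
det S = -2, so S⁻¹ = [[-1, -5/2, 3], [1, 2, -2], [1, 1, -1]].
N has determinant -3; N⁻¹ = [[1, -2/3], [0, -1/3]].
S⁻¹D = [[0, -9], [-2, 7], [-3, 9]].
Y = (S⁻¹D)N⁻¹ = [[0, 3], [-2, -1], [-3, -1]].

-2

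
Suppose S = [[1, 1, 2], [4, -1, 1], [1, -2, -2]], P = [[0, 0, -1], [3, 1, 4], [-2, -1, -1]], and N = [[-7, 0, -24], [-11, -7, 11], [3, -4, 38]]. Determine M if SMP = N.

M = [[-3, 1, 3], [0, -2, -2], [3, -3, -4]]

Isolating M: multiply by S⁻¹ from the left and P⁻¹ from the right, so M = S⁻¹NP⁻¹.
det S = -1, so S⁻¹ = [[-4, 2, -3], [-9, 4, -7], [7, -3, 5]].
P has determinant 1; P⁻¹ = [[3, 1, 1], [-5, -2, -3], [-1, 0, 0]].
S⁻¹N = [[-3, -2, 4], [-2, 0, -6], [-1, 1, -11]].
M = (S⁻¹N)P⁻¹ = [[-3, 1, 3], [0, -2, -2], [3, -3, -4]].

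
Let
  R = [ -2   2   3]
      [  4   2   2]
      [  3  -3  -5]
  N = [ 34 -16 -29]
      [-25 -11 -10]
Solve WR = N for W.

R is on the right of W, so right-multiply by R⁻¹: W = NR⁻¹.
det R = 6; the adjugate gives R⁻¹ = [[-2/3, 1/6, -1/3], [13/3, 1/6, 8/3], [-3, 0, -2]].
W = NR⁻¹ = [[34, -16, -29], [-25, -11, -10]] · [[-2/3, 1/6, -1/3], [13/3, 1/6, 8/3], [-3, 0, -2]] = [[-5, 3, 4], [-1, -6, -1]].

W = [[-5, 3, 4], [-1, -6, -1]]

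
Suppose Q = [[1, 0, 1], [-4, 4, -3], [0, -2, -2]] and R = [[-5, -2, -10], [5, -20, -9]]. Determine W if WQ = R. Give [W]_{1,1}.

-1

Q is on the right of W, so right-multiply by Q⁻¹: W = RQ⁻¹.
det Q = -6; the adjugate gives Q⁻¹ = [[7/3, 1/3, 2/3], [4/3, 1/3, 1/6], [-4/3, -1/3, -2/3]].
W = RQ⁻¹ = [[-5, -2, -10], [5, -20, -9]] · [[7/3, 1/3, 2/3], [4/3, 1/3, 1/6], [-4/3, -1/3, -2/3]] = [[-1, 1, 3], [-3, -2, 6]].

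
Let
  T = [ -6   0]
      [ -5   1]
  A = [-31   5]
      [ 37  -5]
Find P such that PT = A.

P = [[1, 5], [-2, -5]]

Right-multiplying both sides by T⁻¹ gives P = AT⁻¹.
T has determinant -6; T⁻¹ = [[-1/6, 0], [-5/6, 1]].
P = AT⁻¹ = [[-31, 5], [37, -5]] · [[-1/6, 0], [-5/6, 1]] = [[1, 5], [-2, -5]].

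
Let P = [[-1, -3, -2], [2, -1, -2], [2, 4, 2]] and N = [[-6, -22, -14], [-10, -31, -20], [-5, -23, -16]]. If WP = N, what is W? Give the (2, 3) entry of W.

-3

P is on the right of W, so right-multiply by P⁻¹: W = NP⁻¹.
det P = -2, so P⁻¹ = [[-3, 1, -2], [4, -1, 3], [-5, 1, -7/2]].
W = NP⁻¹ = [[-6, -22, -14], [-10, -31, -20], [-5, -23, -16]] · [[-3, 1, -2], [4, -1, 3], [-5, 1, -7/2]] = [[0, 2, -5], [6, 1, -3], [3, 2, -3]].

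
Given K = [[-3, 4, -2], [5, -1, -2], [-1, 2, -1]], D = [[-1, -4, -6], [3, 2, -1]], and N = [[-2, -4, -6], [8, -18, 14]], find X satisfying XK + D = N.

XK = N − D = [[-1, 0, 0], [5, -20, 15]].
Since K sits to the right of X, X = (N − D)K⁻¹.
K has determinant -5; K⁻¹ = [[-1, 0, 2], [-7/5, -1/5, 16/5], [-9/5, -2/5, 17/5]].
X = (N − D)K⁻¹ = [[1, 0, -2], [-4, -2, -3]].

X = [[1, 0, -2], [-4, -2, -3]]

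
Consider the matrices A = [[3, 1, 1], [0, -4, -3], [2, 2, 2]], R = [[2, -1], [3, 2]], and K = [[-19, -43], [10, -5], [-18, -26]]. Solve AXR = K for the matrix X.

X = [[5, -5], [1, 0], [-3, 0]]

X = A⁻¹KR⁻¹ (apply A⁻¹ on the left and R⁻¹ on the right).
A has determinant -4; A⁻¹ = [[1/2, 0, -1/4], [3/2, -1, -9/4], [-2, 1, 3]].
det R = 7; the adjugate gives R⁻¹ = [[2/7, 1/7], [-3/7, 2/7]].
A⁻¹K = [[-5, -15], [2, -1], [-6, 3]].
X = (A⁻¹K)R⁻¹ = [[5, -5], [1, 0], [-3, 0]].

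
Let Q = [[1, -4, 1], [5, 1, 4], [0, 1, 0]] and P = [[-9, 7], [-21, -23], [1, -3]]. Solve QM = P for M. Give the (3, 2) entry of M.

-5

Left-multiplying both sides by Q⁻¹ gives M = Q⁻¹P.
Q has determinant 1; Q⁻¹ = [[-4, 1, -17], [0, 0, 1], [5, -1, 21]].
M = Q⁻¹P = [[-4, 1, -17], [0, 0, 1], [5, -1, 21]] · [[-9, 7], [-21, -23], [1, -3]] = [[-2, 0], [1, -3], [-3, -5]].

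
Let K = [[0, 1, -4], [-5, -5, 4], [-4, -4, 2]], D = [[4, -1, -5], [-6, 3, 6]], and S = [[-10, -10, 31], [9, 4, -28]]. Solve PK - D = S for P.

P = [[-5, 2, -1], [4, -3, 3]]

PK = S + D = [[-6, -11, 26], [3, 7, -22]].
Right-multiplying both sides by K⁻¹ gives P = (S + D)K⁻¹.
det K = -6, so K⁻¹ = [[-1, -7/3, 8/3], [1, 8/3, -10/3], [0, 2/3, -5/6]].
P = (S + D)K⁻¹ = [[-5, 2, -1], [4, -3, 3]].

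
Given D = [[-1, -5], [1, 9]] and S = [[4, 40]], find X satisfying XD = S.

X = [[1, 5]]

D is on the right of X, so right-multiply by D⁻¹: X = SD⁻¹.
det D = -4; the adjugate gives D⁻¹ = [[-9/4, -5/4], [1/4, 1/4]].
X = SD⁻¹ = [[4, 40]] · [[-9/4, -5/4], [1/4, 1/4]] = [[1, 5]].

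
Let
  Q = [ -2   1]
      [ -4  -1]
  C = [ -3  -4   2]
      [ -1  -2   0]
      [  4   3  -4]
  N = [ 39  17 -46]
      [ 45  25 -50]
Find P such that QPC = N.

P = [[-2, 0, -5], [3, 0, 5]]

Isolating P: multiply by Q⁻¹ from the left and C⁻¹ from the right, so P = Q⁻¹NC⁻¹.
det Q = 6; the adjugate gives Q⁻¹ = [[-1/6, -1/6], [2/3, -1/3]].
C has determinant 2; C⁻¹ = [[4, -5, 2], [-2, 2, -1], [5/2, -7/2, 1]].
Q⁻¹N = [[-14, -7, 16], [11, 3, -14]].
P = (Q⁻¹N)C⁻¹ = [[-2, 0, -5], [3, 0, 5]].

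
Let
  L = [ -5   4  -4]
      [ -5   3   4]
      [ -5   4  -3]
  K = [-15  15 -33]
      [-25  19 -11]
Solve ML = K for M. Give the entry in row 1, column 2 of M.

Since L sits to the right of M, M = KL⁻¹.
det L = 5, so L⁻¹ = [[-5, -4/5, 28/5], [-7, -1, 8], [-1, 0, 1]].
M = KL⁻¹ = [[-15, 15, -33], [-25, 19, -11]] · [[-5, -4/5, 28/5], [-7, -1, 8], [-1, 0, 1]] = [[3, -3, 3], [3, 1, 1]].

-3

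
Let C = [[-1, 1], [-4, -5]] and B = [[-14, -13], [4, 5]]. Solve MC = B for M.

M = [[2, 3], [0, -1]]

Since C sits to the right of M, M = BC⁻¹.
det C = 9; the adjugate gives C⁻¹ = [[-5/9, -1/9], [4/9, -1/9]].
M = BC⁻¹ = [[-14, -13], [4, 5]] · [[-5/9, -1/9], [4/9, -1/9]] = [[2, 3], [0, -1]].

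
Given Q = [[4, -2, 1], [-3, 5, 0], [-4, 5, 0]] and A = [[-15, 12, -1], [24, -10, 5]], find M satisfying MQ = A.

Q is on the right of M, so right-multiply by Q⁻¹: M = AQ⁻¹.
Q has determinant 5; Q⁻¹ = [[0, 1, -1], [0, 4/5, -3/5], [1, -12/5, 14/5]].
M = AQ⁻¹ = [[-15, 12, -1], [24, -10, 5]] · [[0, 1, -1], [0, 4/5, -3/5], [1, -12/5, 14/5]] = [[-1, -3, 5], [5, 4, -4]].

M = [[-1, -3, 5], [5, 4, -4]]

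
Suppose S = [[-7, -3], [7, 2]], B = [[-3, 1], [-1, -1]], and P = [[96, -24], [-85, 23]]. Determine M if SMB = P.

Isolating M: multiply by S⁻¹ from the left and B⁻¹ from the right, so M = S⁻¹PB⁻¹.
S has determinant 7; S⁻¹ = [[2/7, 3/7], [-1, -1]].
det B = 4, so B⁻¹ = [[-1/4, -1/4], [1/4, -3/4]].
S⁻¹P = [[-9, 3], [-11, 1]].
M = (S⁻¹P)B⁻¹ = [[3, 0], [3, 2]].

M = [[3, 0], [3, 2]]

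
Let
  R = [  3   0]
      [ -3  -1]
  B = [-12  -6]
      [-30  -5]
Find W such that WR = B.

W = [[2, 6], [-5, 5]]

R is on the right of W, so right-multiply by R⁻¹: W = BR⁻¹.
det R = -3; the adjugate gives R⁻¹ = [[1/3, 0], [-1, -1]].
W = BR⁻¹ = [[-12, -6], [-30, -5]] · [[1/3, 0], [-1, -1]] = [[2, 6], [-5, 5]].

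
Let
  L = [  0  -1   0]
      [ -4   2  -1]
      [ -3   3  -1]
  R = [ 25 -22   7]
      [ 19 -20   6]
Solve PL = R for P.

P = [[5, -4, -3], [3, -1, -5]]

Since L sits to the right of P, P = RL⁻¹.
det L = 1; the adjugate gives L⁻¹ = [[1, -1, 1], [-1, 0, 0], [-6, 3, -4]].
P = RL⁻¹ = [[25, -22, 7], [19, -20, 6]] · [[1, -1, 1], [-1, 0, 0], [-6, 3, -4]] = [[5, -4, -3], [3, -1, -5]].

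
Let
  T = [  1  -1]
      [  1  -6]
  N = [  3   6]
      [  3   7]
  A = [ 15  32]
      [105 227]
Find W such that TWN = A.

W = [[0, -1], [-3, -3]]

Left-multiply by T⁻¹ and right-multiply by N⁻¹: W = T⁻¹AN⁻¹.
det T = -5; the adjugate gives T⁻¹ = [[6/5, -1/5], [1/5, -1/5]].
det N = 3; the adjugate gives N⁻¹ = [[7/3, -2], [-1, 1]].
T⁻¹A = [[-3, -7], [-18, -39]].
W = (T⁻¹A)N⁻¹ = [[0, -1], [-3, -3]].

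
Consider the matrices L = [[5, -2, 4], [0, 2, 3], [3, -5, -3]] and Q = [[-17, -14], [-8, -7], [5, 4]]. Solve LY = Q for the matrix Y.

L is on the left of Y, so left-multiply by L⁻¹: Y = L⁻¹Q.
det L = 3; the adjugate gives L⁻¹ = [[3, -26/3, -14/3], [3, -9, -5], [-2, 19/3, 10/3]].
Y = L⁻¹Q = [[3, -26/3, -14/3], [3, -9, -5], [-2, 19/3, 10/3]] · [[-17, -14], [-8, -7], [5, 4]] = [[-5, 0], [-4, 1], [0, -3]].

Y = [[-5, 0], [-4, 1], [0, -3]]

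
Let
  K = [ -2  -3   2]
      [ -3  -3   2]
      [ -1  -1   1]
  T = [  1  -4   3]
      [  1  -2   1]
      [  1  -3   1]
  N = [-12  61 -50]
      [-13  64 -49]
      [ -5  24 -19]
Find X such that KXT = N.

X = K⁻¹NT⁻¹ (apply K⁻¹ on the left and T⁻¹ on the right).
K has determinant -1; K⁻¹ = [[1, -1, 0], [-1, 0, 2], [0, -1, 3]].
det T = -2, so T⁻¹ = [[-1/2, 5/2, -1], [0, 1, -1], [1/2, 1/2, -1]].
K⁻¹N = [[1, -3, -1], [2, -13, 12], [-2, 8, -8]].
X = (K⁻¹N)T⁻¹ = [[-1, -1, 3], [5, -2, -1], [-3, -1, 2]].

X = [[-1, -1, 3], [5, -2, -1], [-3, -1, 2]]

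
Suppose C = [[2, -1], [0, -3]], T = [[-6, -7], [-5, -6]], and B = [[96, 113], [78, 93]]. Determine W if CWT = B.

W = [[-5, -1], [1, 4]]

Left-multiply by C⁻¹ and right-multiply by T⁻¹: W = C⁻¹BT⁻¹.
det C = -6, so C⁻¹ = [[1/2, -1/6], [0, -1/3]].
det T = 1, so T⁻¹ = [[-6, 7], [5, -6]].
C⁻¹B = [[35, 41], [-26, -31]].
W = (C⁻¹B)T⁻¹ = [[-5, -1], [1, 4]].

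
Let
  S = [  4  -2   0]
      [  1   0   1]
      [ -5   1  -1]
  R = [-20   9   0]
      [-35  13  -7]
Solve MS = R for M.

M = [[-4, 1, 1], [-6, -6, 1]]

Since S sits to the right of M, M = RS⁻¹.
det S = 4; the adjugate gives S⁻¹ = [[-1/4, -1/2, -1/2], [-1, -1, -1], [1/4, 3/2, 1/2]].
M = RS⁻¹ = [[-20, 9, 0], [-35, 13, -7]] · [[-1/4, -1/2, -1/2], [-1, -1, -1], [1/4, 3/2, 1/2]] = [[-4, 1, 1], [-6, -6, 1]].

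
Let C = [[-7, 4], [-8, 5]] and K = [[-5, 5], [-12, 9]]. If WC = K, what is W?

W = [[-5, 5], [-4, 5]]

Since C sits to the right of W, W = KC⁻¹.
det C = -3, so C⁻¹ = [[-5/3, 4/3], [-8/3, 7/3]].
W = KC⁻¹ = [[-5, 5], [-12, 9]] · [[-5/3, 4/3], [-8/3, 7/3]] = [[-5, 5], [-4, 5]].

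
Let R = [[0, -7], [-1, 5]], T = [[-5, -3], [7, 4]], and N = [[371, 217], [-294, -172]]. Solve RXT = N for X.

Isolating X: multiply by R⁻¹ from the left and T⁻¹ from the right, so X = R⁻¹NT⁻¹.
det R = -7, so R⁻¹ = [[-5/7, -1], [-1/7, 0]].
T has determinant 1; T⁻¹ = [[4, 3], [-7, -5]].
R⁻¹N = [[29, 17], [-53, -31]].
X = (R⁻¹N)T⁻¹ = [[-3, 2], [5, -4]].

X = [[-3, 2], [5, -4]]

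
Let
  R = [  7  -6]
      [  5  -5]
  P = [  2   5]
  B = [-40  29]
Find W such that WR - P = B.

WR = B + P = [[-38, 34]].
Since R sits to the right of W, W = (B + P)R⁻¹.
det R = -5; the adjugate gives R⁻¹ = [[1, -6/5], [1, -7/5]].
W = (B + P)R⁻¹ = [[-4, -2]].

W = [[-4, -2]]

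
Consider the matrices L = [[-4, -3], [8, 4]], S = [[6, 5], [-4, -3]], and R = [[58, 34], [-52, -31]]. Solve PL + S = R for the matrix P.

P = [[-3, 5], [4, -4]]

PL = R − S = [[52, 29], [-48, -28]].
Since L sits to the right of P, P = (R − S)L⁻¹.
L has determinant 8; L⁻¹ = [[1/2, 3/8], [-1, -1/2]].
P = (R − S)L⁻¹ = [[-3, 5], [4, -4]].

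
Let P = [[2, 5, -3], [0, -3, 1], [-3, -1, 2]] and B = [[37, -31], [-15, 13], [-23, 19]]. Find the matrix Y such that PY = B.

Y = [[6, -6], [5, -5], [0, -2]]

Left-multiplying both sides by P⁻¹ gives Y = P⁻¹B.
det P = 2; the adjugate gives P⁻¹ = [[-5/2, -7/2, -2], [-3/2, -5/2, -1], [-9/2, -13/2, -3]].
Y = P⁻¹B = [[-5/2, -7/2, -2], [-3/2, -5/2, -1], [-9/2, -13/2, -3]] · [[37, -31], [-15, 13], [-23, 19]] = [[6, -6], [5, -5], [0, -2]].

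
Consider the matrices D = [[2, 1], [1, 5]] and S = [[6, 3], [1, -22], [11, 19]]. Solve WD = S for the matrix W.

Right-multiplying both sides by D⁻¹ gives W = SD⁻¹.
det D = 9, so D⁻¹ = [[5/9, -1/9], [-1/9, 2/9]].
W = SD⁻¹ = [[6, 3], [1, -22], [11, 19]] · [[5/9, -1/9], [-1/9, 2/9]] = [[3, 0], [3, -5], [4, 3]].

W = [[3, 0], [3, -5], [4, 3]]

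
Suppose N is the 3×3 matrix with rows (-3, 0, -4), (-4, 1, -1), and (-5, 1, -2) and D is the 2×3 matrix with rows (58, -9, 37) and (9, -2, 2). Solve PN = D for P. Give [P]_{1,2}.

Right-multiplying both sides by N⁻¹ gives P = DN⁻¹.
N has determinant -1; N⁻¹ = [[1, 4, -4], [3, 14, -13], [-1, -3, 3]].
P = DN⁻¹ = [[58, -9, 37], [9, -2, 2]] · [[1, 4, -4], [3, 14, -13], [-1, -3, 3]] = [[-6, -5, -4], [1, 2, -4]].

-5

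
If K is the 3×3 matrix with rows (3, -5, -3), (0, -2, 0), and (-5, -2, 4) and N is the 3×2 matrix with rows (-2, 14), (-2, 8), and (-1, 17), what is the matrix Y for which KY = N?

Y = [[-5, -1], [1, -4], [-6, 1]]

Left-multiplying both sides by K⁻¹ gives Y = K⁻¹N.
det K = 6; the adjugate gives K⁻¹ = [[-4/3, 13/3, -1], [0, -1/2, 0], [-5/3, 31/6, -1]].
Y = K⁻¹N = [[-4/3, 13/3, -1], [0, -1/2, 0], [-5/3, 31/6, -1]] · [[-2, 14], [-2, 8], [-1, 17]] = [[-5, -1], [1, -4], [-6, 1]].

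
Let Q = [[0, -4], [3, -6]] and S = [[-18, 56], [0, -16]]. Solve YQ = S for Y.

Y = [[-5, -6], [4, 0]]

Since Q sits to the right of Y, Y = SQ⁻¹.
det Q = 12, so Q⁻¹ = [[-1/2, 1/3], [-1/4, 0]].
Y = SQ⁻¹ = [[-18, 56], [0, -16]] · [[-1/2, 1/3], [-1/4, 0]] = [[-5, -6], [4, 0]].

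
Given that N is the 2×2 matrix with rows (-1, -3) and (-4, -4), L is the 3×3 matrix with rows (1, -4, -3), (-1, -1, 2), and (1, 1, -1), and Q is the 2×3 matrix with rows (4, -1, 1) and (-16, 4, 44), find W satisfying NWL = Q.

Left-multiply by N⁻¹ and right-multiply by L⁻¹: W = N⁻¹QL⁻¹.
det N = -8; the adjugate gives N⁻¹ = [[1/2, -3/8], [-1/2, 1/8]].
L has determinant -5; L⁻¹ = [[1/5, 7/5, 11/5], [-1/5, -2/5, -1/5], [0, 1, 1]].
N⁻¹Q = [[8, -2, -16], [-4, 1, 5]].
W = (N⁻¹Q)L⁻¹ = [[2, -4, 2], [-1, -1, -4]].

W = [[2, -4, 2], [-1, -1, -4]]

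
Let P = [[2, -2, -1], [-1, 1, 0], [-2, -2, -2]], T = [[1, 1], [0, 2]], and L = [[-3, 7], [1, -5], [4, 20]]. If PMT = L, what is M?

M = [[-2, -1], [-1, -4], [1, 1]]

M = P⁻¹LT⁻¹ (apply P⁻¹ on the left and T⁻¹ on the right).
P has determinant -4; P⁻¹ = [[1/2, 1/2, -1/4], [1/2, 3/2, -1/4], [-1, -2, 0]].
det T = 2, so T⁻¹ = [[1, -1/2], [0, 1/2]].
P⁻¹L = [[-2, -4], [-1, -9], [1, 3]].
M = (P⁻¹L)T⁻¹ = [[-2, -1], [-1, -4], [1, 1]].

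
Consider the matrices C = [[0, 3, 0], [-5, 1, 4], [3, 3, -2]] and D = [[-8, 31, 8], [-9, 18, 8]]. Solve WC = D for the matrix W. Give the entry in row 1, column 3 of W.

4

C is on the right of W, so right-multiply by C⁻¹: W = DC⁻¹.
det C = 6; the adjugate gives C⁻¹ = [[-7/3, 1, 2], [1/3, 0, 0], [-3, 3/2, 5/2]].
W = DC⁻¹ = [[-8, 31, 8], [-9, 18, 8]] · [[-7/3, 1, 2], [1/3, 0, 0], [-3, 3/2, 5/2]] = [[5, 4, 4], [3, 3, 2]].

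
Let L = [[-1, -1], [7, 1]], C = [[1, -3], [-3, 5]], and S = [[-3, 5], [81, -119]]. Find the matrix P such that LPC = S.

P = L⁻¹SC⁻¹ (apply L⁻¹ on the left and C⁻¹ on the right).
det L = 6, so L⁻¹ = [[1/6, 1/6], [-7/6, -1/6]].
det C = -4; the adjugate gives C⁻¹ = [[-5/4, -3/4], [-3/4, -1/4]].
L⁻¹S = [[13, -19], [-10, 14]].
P = (L⁻¹S)C⁻¹ = [[-2, -5], [2, 4]].

P = [[-2, -5], [2, 4]]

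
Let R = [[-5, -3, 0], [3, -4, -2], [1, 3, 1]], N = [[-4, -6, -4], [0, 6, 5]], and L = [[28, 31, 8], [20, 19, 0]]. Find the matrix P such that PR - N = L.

P = [[-5, -1, 2], [-4, -1, 3]]

PR = L + N = [[24, 25, 4], [20, 25, 5]].
Right-multiplying both sides by R⁻¹ gives P = (L + N)R⁻¹.
R has determinant 5; R⁻¹ = [[2/5, 3/5, 6/5], [-1, -1, -2], [13/5, 12/5, 29/5]].
P = (L + N)R⁻¹ = [[-5, -1, 2], [-4, -1, 3]].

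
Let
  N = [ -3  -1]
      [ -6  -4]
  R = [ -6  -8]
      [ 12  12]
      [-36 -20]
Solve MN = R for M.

M = [[-4, 3], [4, -4], [4, 4]]

Right-multiplying both sides by N⁻¹ gives M = RN⁻¹.
det N = 6; the adjugate gives N⁻¹ = [[-2/3, 1/6], [1, -1/2]].
M = RN⁻¹ = [[-6, -8], [12, 12], [-36, -20]] · [[-2/3, 1/6], [1, -1/2]] = [[-4, 3], [4, -4], [4, 4]].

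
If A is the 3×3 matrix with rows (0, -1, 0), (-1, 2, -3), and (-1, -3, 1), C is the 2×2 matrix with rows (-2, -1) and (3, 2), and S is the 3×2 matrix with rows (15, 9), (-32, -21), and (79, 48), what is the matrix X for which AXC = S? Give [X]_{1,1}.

Isolating X: multiply by A⁻¹ from the left and C⁻¹ from the right, so X = A⁻¹SC⁻¹.
A has determinant -4; A⁻¹ = [[7/4, -1/4, -3/4], [-1, 0, 0], [-5/4, -1/4, 1/4]].
C has determinant -1; C⁻¹ = [[-2, -1], [3, 2]].
A⁻¹S = [[-25, -15], [-15, -9], [9, 6]].
X = (A⁻¹S)C⁻¹ = [[5, -5], [3, -3], [0, 3]].

5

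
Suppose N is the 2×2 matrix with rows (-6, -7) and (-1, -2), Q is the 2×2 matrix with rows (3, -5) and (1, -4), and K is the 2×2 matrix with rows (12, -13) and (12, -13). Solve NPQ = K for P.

P = [[5, -3], [-5, 3]]

P = N⁻¹KQ⁻¹ (apply N⁻¹ on the left and Q⁻¹ on the right).
det N = 5, so N⁻¹ = [[-2/5, 7/5], [1/5, -6/5]].
det Q = -7, so Q⁻¹ = [[4/7, -5/7], [1/7, -3/7]].
N⁻¹K = [[12, -13], [-12, 13]].
P = (N⁻¹K)Q⁻¹ = [[5, -3], [-5, 3]].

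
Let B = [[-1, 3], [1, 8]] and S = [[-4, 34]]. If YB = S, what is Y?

Since B sits to the right of Y, Y = SB⁻¹.
det B = -11, so B⁻¹ = [[-8/11, 3/11], [1/11, 1/11]].
Y = SB⁻¹ = [[-4, 34]] · [[-8/11, 3/11], [1/11, 1/11]] = [[6, 2]].

Y = [[6, 2]]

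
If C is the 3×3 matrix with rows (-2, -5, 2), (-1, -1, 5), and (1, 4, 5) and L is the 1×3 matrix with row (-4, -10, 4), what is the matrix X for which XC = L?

X = [[2, 0, 0]]

C is on the right of X, so right-multiply by C⁻¹: X = LC⁻¹.
det C = -6; the adjugate gives C⁻¹ = [[25/6, -11/2, 23/6], [-5/3, 2, -4/3], [1/2, -1/2, 1/2]].
X = LC⁻¹ = [[-4, -10, 4]] · [[25/6, -11/2, 23/6], [-5/3, 2, -4/3], [1/2, -1/2, 1/2]] = [[2, 0, 0]].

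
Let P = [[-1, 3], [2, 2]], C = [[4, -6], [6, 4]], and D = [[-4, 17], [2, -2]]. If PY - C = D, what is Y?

PY = D + C = [[0, 11], [8, 2]].
P is on the left of Y, so left-multiply by P⁻¹: Y = P⁻¹(D + C).
det P = -8, so P⁻¹ = [[-1/4, 3/8], [1/4, 1/8]].
Y = P⁻¹(D + C) = [[3, -2], [1, 3]].

Y = [[3, -2], [1, 3]]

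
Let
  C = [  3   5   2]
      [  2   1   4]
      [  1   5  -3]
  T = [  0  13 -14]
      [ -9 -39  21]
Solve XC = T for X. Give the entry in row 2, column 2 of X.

Right-multiplying both sides by C⁻¹ gives X = TC⁻¹.
C has determinant -1; C⁻¹ = [[23, -25, -18], [-10, 11, 8], [-9, 10, 7]].
X = TC⁻¹ = [[0, 13, -14], [-9, -39, 21]] · [[23, -25, -18], [-10, 11, 8], [-9, 10, 7]] = [[-4, 3, 6], [-6, 6, -3]].

6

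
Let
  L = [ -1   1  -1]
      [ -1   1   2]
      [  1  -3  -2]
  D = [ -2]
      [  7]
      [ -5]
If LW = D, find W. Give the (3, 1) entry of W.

L is on the left of W, so left-multiply by L⁻¹: W = L⁻¹D.
L has determinant -6; L⁻¹ = [[-2/3, -5/6, -1/2], [0, -1/2, -1/2], [-1/3, 1/3, 0]].
W = L⁻¹D = [[-2/3, -5/6, -1/2], [0, -1/2, -1/2], [-1/3, 1/3, 0]] · [[-2], [7], [-5]] = [[-2], [-1], [3]].

3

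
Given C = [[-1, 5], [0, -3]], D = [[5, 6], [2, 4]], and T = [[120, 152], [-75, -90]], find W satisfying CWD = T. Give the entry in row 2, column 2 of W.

0

Isolating W: multiply by C⁻¹ from the left and D⁻¹ from the right, so W = C⁻¹TD⁻¹.
det C = 3, so C⁻¹ = [[-1, -5/3], [0, -1/3]].
det D = 8, so D⁻¹ = [[1/2, -3/4], [-1/4, 5/8]].
C⁻¹T = [[5, -2], [25, 30]].
W = (C⁻¹T)D⁻¹ = [[3, -5], [5, 0]].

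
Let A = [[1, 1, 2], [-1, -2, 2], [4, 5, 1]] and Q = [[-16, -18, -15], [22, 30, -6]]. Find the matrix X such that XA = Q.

Right-multiplying both sides by A⁻¹ gives X = QA⁻¹.
det A = 3, so A⁻¹ = [[-4, 3, 2], [3, -7/3, -4/3], [1, -1/3, -1/3]].
X = QA⁻¹ = [[-16, -18, -15], [22, 30, -6]] · [[-4, 3, 2], [3, -7/3, -4/3], [1, -1/3, -1/3]] = [[-5, -1, -3], [-4, -2, 6]].

X = [[-5, -1, -3], [-4, -2, 6]]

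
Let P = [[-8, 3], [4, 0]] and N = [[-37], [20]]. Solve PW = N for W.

Since P multiplies W on the left, W = P⁻¹N.
det P = -12; the adjugate gives P⁻¹ = [[0, 1/4], [1/3, 2/3]].
W = P⁻¹N = [[0, 1/4], [1/3, 2/3]] · [[-37], [20]] = [[5], [1]].

W = [[5], [1]]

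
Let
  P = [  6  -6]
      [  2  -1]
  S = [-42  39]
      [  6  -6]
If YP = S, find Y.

Y = [[-6, -3], [1, 0]]

Right-multiplying both sides by P⁻¹ gives Y = SP⁻¹.
det P = 6, so P⁻¹ = [[-1/6, 1], [-1/3, 1]].
Y = SP⁻¹ = [[-42, 39], [6, -6]] · [[-1/6, 1], [-1/3, 1]] = [[-6, -3], [1, 0]].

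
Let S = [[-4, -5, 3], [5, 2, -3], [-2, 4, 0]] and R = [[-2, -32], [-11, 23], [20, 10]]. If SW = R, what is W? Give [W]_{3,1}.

Since S multiplies W on the left, W = S⁻¹R.
S has determinant -6; S⁻¹ = [[-2, -2, -3/2], [-1, -1, -1/2], [-4, -13/3, -17/6]].
W = S⁻¹R = [[-2, -2, -3/2], [-1, -1, -1/2], [-4, -13/3, -17/6]] · [[-2, -32], [-11, 23], [20, 10]] = [[-4, 3], [3, 4], [-1, 0]].

-1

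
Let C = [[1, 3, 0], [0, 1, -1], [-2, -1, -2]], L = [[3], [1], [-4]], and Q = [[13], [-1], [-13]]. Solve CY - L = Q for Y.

CY = Q + L = [[16], [0], [-17]].
C is on the left of Y, so left-multiply by C⁻¹: Y = C⁻¹(Q + L).
det C = 3; the adjugate gives C⁻¹ = [[-1, 2, -1], [2/3, -2/3, 1/3], [2/3, -5/3, 1/3]].
Y = C⁻¹(Q + L) = [[1], [5], [5]].

Y = [[1], [5], [5]]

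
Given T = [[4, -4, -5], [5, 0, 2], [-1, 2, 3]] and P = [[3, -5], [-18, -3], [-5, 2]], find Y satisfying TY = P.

Y = [[-4, -1], [-6, -1], [1, 1]]

T is on the left of Y, so left-multiply by T⁻¹: Y = T⁻¹P.
det T = 2, so T⁻¹ = [[-2, 1, -4], [-17/2, 7/2, -33/2], [5, -2, 10]].
Y = T⁻¹P = [[-2, 1, -4], [-17/2, 7/2, -33/2], [5, -2, 10]] · [[3, -5], [-18, -3], [-5, 2]] = [[-4, -1], [-6, -1], [1, 1]].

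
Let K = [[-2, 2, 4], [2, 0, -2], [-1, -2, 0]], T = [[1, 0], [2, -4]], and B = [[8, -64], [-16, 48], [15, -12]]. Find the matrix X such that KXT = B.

Isolating X: multiply by K⁻¹ from the left and T⁻¹ from the right, so X = K⁻¹BT⁻¹.
det K = -4, so K⁻¹ = [[1, 2, 1], [-1/2, -1, -1], [1, 3/2, 1]].
det T = -4; the adjugate gives T⁻¹ = [[1, 0], [1/2, -1/4]].
K⁻¹B = [[-9, 20], [-3, -4], [-1, -4]].
X = (K⁻¹B)T⁻¹ = [[1, -5], [-5, 1], [-3, 1]].

X = [[1, -5], [-5, 1], [-3, 1]]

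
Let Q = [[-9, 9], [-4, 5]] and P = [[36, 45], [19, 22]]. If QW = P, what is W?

W = [[-1, -3], [3, 2]]

Since Q multiplies W on the left, W = Q⁻¹P.
Q has determinant -9; Q⁻¹ = [[-5/9, 1], [-4/9, 1]].
W = Q⁻¹P = [[-5/9, 1], [-4/9, 1]] · [[36, 45], [19, 22]] = [[-1, -3], [3, 2]].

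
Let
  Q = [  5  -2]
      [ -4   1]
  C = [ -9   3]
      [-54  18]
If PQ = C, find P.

Right-multiplying both sides by Q⁻¹ gives P = CQ⁻¹.
det Q = -3; the adjugate gives Q⁻¹ = [[-1/3, -2/3], [-4/3, -5/3]].
P = CQ⁻¹ = [[-9, 3], [-54, 18]] · [[-1/3, -2/3], [-4/3, -5/3]] = [[-1, 1], [-6, 6]].

P = [[-1, 1], [-6, 6]]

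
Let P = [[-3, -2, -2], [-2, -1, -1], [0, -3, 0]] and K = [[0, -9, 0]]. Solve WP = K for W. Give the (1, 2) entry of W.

0

Right-multiplying both sides by P⁻¹ gives W = KP⁻¹.
det P = -3, so P⁻¹ = [[1, -2, 0], [0, 0, -1/3], [-2, 3, 1/3]].
W = KP⁻¹ = [[0, -9, 0]] · [[1, -2, 0], [0, 0, -1/3], [-2, 3, 1/3]] = [[0, 0, 3]].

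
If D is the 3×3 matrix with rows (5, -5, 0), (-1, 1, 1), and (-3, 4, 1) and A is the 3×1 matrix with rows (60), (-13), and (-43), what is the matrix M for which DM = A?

Left-multiplying both sides by D⁻¹ gives M = D⁻¹A.
det D = -5; the adjugate gives D⁻¹ = [[3/5, -1, 1], [2/5, -1, 1], [1/5, 1, 0]].
M = D⁻¹A = [[3/5, -1, 1], [2/5, -1, 1], [1/5, 1, 0]] · [[60], [-13], [-43]] = [[6], [-6], [-1]].

M = [[6], [-6], [-1]]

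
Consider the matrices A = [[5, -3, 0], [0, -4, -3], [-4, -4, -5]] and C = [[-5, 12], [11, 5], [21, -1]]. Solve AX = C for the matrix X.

X = [[-4, 3], [-5, 1], [3, -3]]

Since A multiplies X on the left, X = A⁻¹C.
A has determinant 4; A⁻¹ = [[2, -15/4, 9/4], [3, -25/4, 15/4], [-4, 8, -5]].
X = A⁻¹C = [[2, -15/4, 9/4], [3, -25/4, 15/4], [-4, 8, -5]] · [[-5, 12], [11, 5], [21, -1]] = [[-4, 3], [-5, 1], [3, -3]].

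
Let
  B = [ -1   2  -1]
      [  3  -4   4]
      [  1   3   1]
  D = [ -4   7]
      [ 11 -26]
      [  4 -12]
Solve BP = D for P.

P = [[5, -6], [0, -1], [-1, -3]]

Left-multiplying both sides by B⁻¹ gives P = B⁻¹D.
B has determinant 5; B⁻¹ = [[-16/5, -1, 4/5], [1/5, 0, 1/5], [13/5, 1, -2/5]].
P = B⁻¹D = [[-16/5, -1, 4/5], [1/5, 0, 1/5], [13/5, 1, -2/5]] · [[-4, 7], [11, -26], [4, -12]] = [[5, -6], [0, -1], [-1, -3]].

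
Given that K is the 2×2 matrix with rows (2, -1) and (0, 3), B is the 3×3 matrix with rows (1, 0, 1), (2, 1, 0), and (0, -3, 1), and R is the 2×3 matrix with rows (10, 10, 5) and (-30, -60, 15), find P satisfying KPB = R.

P = [[4, -2, 1], [0, -5, 5]]

P = K⁻¹RB⁻¹ (apply K⁻¹ on the left and B⁻¹ on the right).
det K = 6; the adjugate gives K⁻¹ = [[1/2, 1/6], [0, 1/3]].
B has determinant -5; B⁻¹ = [[-1/5, 3/5, 1/5], [2/5, -1/5, -2/5], [6/5, -3/5, -1/5]].
K⁻¹R = [[0, -5, 5], [-10, -20, 5]].
P = (K⁻¹R)B⁻¹ = [[4, -2, 1], [0, -5, 5]].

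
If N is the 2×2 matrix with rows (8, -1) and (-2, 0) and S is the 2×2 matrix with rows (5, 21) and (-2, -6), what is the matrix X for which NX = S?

Since N multiplies X on the left, X = N⁻¹S.
N has determinant -2; N⁻¹ = [[0, -1/2], [-1, -4]].
X = N⁻¹S = [[0, -1/2], [-1, -4]] · [[5, 21], [-2, -6]] = [[1, 3], [3, 3]].

X = [[1, 3], [3, 3]]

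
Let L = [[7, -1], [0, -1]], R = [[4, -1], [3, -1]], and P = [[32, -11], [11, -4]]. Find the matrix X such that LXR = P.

X = [[0, 1], [1, -5]]

Left-multiply by L⁻¹ and right-multiply by R⁻¹: X = L⁻¹PR⁻¹.
det L = -7; the adjugate gives L⁻¹ = [[1/7, -1/7], [0, -1]].
R has determinant -1; R⁻¹ = [[1, -1], [3, -4]].
L⁻¹P = [[3, -1], [-11, 4]].
X = (L⁻¹P)R⁻¹ = [[0, 1], [1, -5]].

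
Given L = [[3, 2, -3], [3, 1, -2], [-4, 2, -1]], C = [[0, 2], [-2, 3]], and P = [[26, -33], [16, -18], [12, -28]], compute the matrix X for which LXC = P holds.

X = L⁻¹PC⁻¹ (apply L⁻¹ on the left and C⁻¹ on the right).
det L = 1, so L⁻¹ = [[3, -4, -1], [11, -15, -3], [10, -14, -3]].
det C = 4; the adjugate gives C⁻¹ = [[3/4, -1/2], [1/2, 0]].
L⁻¹P = [[2, 1], [10, -9], [0, 6]].
X = (L⁻¹P)C⁻¹ = [[2, -1], [3, -5], [3, 0]].

X = [[2, -1], [3, -5], [3, 0]]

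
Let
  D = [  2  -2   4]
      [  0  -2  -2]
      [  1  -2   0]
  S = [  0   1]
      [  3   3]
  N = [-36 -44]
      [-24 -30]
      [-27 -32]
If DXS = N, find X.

X = [[5, 1], [5, 5], [-2, -1]]

X = D⁻¹NS⁻¹ (apply D⁻¹ on the left and S⁻¹ on the right).
det D = 4; the adjugate gives D⁻¹ = [[-1, -2, 3], [-1/2, -1, 1], [1/2, 1/2, -1]].
S has determinant -3; S⁻¹ = [[-1, 1/3], [1, 0]].
D⁻¹N = [[3, 8], [15, 20], [-3, -5]].
X = (D⁻¹N)S⁻¹ = [[5, 1], [5, 5], [-2, -1]].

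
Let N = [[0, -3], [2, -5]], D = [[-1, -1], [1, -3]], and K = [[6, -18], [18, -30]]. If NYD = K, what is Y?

Y = [[-3, 1], [0, -2]]

Y = N⁻¹KD⁻¹ (apply N⁻¹ on the left and D⁻¹ on the right).
det N = 6, so N⁻¹ = [[-5/6, 1/2], [-1/3, 0]].
det D = 4; the adjugate gives D⁻¹ = [[-3/4, 1/4], [-1/4, -1/4]].
N⁻¹K = [[4, 0], [-2, 6]].
Y = (N⁻¹K)D⁻¹ = [[-3, 1], [0, -2]].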